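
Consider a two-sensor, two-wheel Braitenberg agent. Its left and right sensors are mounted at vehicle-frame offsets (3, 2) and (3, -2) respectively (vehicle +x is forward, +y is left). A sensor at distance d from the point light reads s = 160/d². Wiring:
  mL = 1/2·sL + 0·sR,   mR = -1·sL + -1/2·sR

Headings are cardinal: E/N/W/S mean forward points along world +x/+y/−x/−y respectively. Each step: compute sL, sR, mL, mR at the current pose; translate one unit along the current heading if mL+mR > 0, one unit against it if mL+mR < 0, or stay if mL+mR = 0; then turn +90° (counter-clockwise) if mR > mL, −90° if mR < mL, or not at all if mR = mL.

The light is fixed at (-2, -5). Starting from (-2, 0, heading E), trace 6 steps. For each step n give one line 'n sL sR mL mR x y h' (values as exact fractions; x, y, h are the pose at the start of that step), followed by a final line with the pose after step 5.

0 80/29 80/9 40/29 -1880/261 -2 0 E
1 32 160/13 16 -496/13 -3 0 S
2 5 2 5/2 -6 -3 1 W
3 32/17 32/17 16/17 -48/17 -2 1 N
4 80/29 80/9 40/29 -1880/261 -2 0 E
5 32 160/13 16 -496/13 -3 0 S
final -3 1 W

n=0: pose=(-2,0,E); sL=80/29, sR=80/9; mL=40/29, mR=-1880/261; mL+mR=-1520/261 → advance -1; mR−mL=-2240/261 → turn -1·90°
n=1: pose=(-3,0,S); sL=32, sR=160/13; mL=16, mR=-496/13; mL+mR=-288/13 → advance -1; mR−mL=-704/13 → turn -1·90°
n=2: pose=(-3,1,W); sL=5, sR=2; mL=5/2, mR=-6; mL+mR=-7/2 → advance -1; mR−mL=-17/2 → turn -1·90°
n=3: pose=(-2,1,N); sL=32/17, sR=32/17; mL=16/17, mR=-48/17; mL+mR=-32/17 → advance -1; mR−mL=-64/17 → turn -1·90°
n=4: pose=(-2,0,E); sL=80/29, sR=80/9; mL=40/29, mR=-1880/261; mL+mR=-1520/261 → advance -1; mR−mL=-2240/261 → turn -1·90°
n=5: pose=(-3,0,S); sL=32, sR=160/13; mL=16, mR=-496/13; mL+mR=-288/13 → advance -1; mR−mL=-704/13 → turn -1·90°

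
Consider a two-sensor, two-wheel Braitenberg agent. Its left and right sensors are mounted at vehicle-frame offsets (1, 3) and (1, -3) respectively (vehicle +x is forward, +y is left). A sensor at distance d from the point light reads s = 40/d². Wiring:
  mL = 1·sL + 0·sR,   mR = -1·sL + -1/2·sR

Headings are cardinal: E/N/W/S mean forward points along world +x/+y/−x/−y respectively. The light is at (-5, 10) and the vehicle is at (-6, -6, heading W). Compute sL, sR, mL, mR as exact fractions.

8/73 40/173 8/73 -2844/12629

left sensor world pos  = (-7, -9); dL² = 365
right sensor world pos = (-7, -3); dR² = 173
sL = 40/365 = 8/73
sR = 40/173 = 40/173
mL = 1·sL + 0·sR = 8/73
mR = -1·sL + -1/2·sR = -2844/12629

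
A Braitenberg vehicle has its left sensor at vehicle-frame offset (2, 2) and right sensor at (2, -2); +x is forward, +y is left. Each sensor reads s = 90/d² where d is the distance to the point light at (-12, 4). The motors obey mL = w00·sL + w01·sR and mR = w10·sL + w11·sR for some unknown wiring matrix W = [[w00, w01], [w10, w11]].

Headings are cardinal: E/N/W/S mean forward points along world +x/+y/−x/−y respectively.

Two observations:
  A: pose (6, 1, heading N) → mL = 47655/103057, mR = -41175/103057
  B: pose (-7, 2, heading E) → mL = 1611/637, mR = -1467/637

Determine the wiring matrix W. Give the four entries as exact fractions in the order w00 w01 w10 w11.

1 1/2 -1/2 -1

obs A: pose=(6,1,N) → sL=90/257, sR=90/401, mL=47655/103057, mR=-41175/103057
obs B: pose=(-7,2,E) → sL=90/49, sR=18/13, mL=1611/637, mR=-1467/637
sensor matrix S = [[90/257, 90/401], [90/49, 18/13]]; det S = 4769280/65647309
solve [mL_A; mL_B] = S·[w00; w01] and [mR_A; mR_B] = S·[w10; w11]:
  w00 = 1, w01 = 1/2, w10 = -1/2, w11 = -1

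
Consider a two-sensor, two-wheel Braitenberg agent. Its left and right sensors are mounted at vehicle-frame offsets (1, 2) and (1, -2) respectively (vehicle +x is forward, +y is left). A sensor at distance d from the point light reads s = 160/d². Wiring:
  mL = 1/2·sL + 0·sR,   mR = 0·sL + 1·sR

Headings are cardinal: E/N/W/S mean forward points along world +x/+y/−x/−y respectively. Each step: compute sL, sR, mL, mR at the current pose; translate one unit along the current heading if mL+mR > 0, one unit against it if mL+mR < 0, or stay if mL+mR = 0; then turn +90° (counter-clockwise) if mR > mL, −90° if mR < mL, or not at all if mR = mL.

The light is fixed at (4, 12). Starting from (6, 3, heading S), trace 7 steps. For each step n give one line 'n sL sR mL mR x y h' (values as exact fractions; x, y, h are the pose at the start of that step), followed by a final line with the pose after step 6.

0 40/29 8/5 20/29 8/5 6 3 S
1 160/73 160/153 80/73 160/153 6 2 E
2 80/73 80/61 40/73 80/61 7 2 S
3 160/97 32/37 80/97 32/37 7 1 E
4 20/13 20/17 10/13 20/17 8 1 N
5 160/153 160/73 80/153 160/73 8 2 W
6 80/73 80/61 40/73 80/61 7 2 S
final 7 1 E

n=0: pose=(6,3,S); sL=40/29, sR=8/5; mL=20/29, mR=8/5; mL+mR=332/145 → advance +1; mR−mL=132/145 → turn +1·90°
n=1: pose=(6,2,E); sL=160/73, sR=160/153; mL=80/73, mR=160/153; mL+mR=23920/11169 → advance +1; mR−mL=-560/11169 → turn -1·90°
n=2: pose=(7,2,S); sL=80/73, sR=80/61; mL=40/73, mR=80/61; mL+mR=8280/4453 → advance +1; mR−mL=3400/4453 → turn +1·90°
n=3: pose=(7,1,E); sL=160/97, sR=32/37; mL=80/97, mR=32/37; mL+mR=6064/3589 → advance +1; mR−mL=144/3589 → turn +1·90°
n=4: pose=(8,1,N); sL=20/13, sR=20/17; mL=10/13, mR=20/17; mL+mR=430/221 → advance +1; mR−mL=90/221 → turn +1·90°
n=5: pose=(8,2,W); sL=160/153, sR=160/73; mL=80/153, mR=160/73; mL+mR=30320/11169 → advance +1; mR−mL=18640/11169 → turn +1·90°
n=6: pose=(7,2,S); sL=80/73, sR=80/61; mL=40/73, mR=80/61; mL+mR=8280/4453 → advance +1; mR−mL=3400/4453 → turn +1·90°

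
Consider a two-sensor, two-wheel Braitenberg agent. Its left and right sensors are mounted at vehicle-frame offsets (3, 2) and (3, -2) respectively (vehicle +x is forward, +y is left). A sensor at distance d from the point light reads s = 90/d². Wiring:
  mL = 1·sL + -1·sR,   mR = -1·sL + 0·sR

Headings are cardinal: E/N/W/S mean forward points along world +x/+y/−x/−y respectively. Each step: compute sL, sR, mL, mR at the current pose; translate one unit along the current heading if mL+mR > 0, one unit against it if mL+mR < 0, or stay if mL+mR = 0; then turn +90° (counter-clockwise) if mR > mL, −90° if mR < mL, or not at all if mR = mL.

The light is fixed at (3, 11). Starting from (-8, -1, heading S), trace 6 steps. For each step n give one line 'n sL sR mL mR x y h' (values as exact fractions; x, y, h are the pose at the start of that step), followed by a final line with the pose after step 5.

n=0: pose=(-8,-1,S); sL=5/17, sR=45/197; mL=220/3349, mR=-5/17; mL+mR=-45/197 → advance -1; mR−mL=-1205/3349 → turn -1·90°
n=1: pose=(-8,0,W); sL=18/73, sR=90/277; mL=-1584/20221, mR=-18/73; mL+mR=-90/277 → advance -1; mR−mL=-3402/20221 → turn -1·90°
n=2: pose=(-7,0,N); sL=45/104, sR=45/64; mL=-225/832, mR=-45/104; mL+mR=-45/64 → advance -1; mR−mL=-135/832 → turn -1·90°
n=3: pose=(-7,-1,E); sL=90/149, sR=18/49; mL=1728/7301, mR=-90/149; mL+mR=-18/49 → advance -1; mR−mL=-6138/7301 → turn -1·90°
n=4: pose=(-8,-1,S); sL=5/17, sR=45/197; mL=220/3349, mR=-5/17; mL+mR=-45/197 → advance -1; mR−mL=-1205/3349 → turn -1·90°
n=5: pose=(-8,0,W); sL=18/73, sR=90/277; mL=-1584/20221, mR=-18/73; mL+mR=-90/277 → advance -1; mR−mL=-3402/20221 → turn -1·90°

0 5/17 45/197 220/3349 -5/17 -8 -1 S
1 18/73 90/277 -1584/20221 -18/73 -8 0 W
2 45/104 45/64 -225/832 -45/104 -7 0 N
3 90/149 18/49 1728/7301 -90/149 -7 -1 E
4 5/17 45/197 220/3349 -5/17 -8 -1 S
5 18/73 90/277 -1584/20221 -18/73 -8 0 W
final -7 0 N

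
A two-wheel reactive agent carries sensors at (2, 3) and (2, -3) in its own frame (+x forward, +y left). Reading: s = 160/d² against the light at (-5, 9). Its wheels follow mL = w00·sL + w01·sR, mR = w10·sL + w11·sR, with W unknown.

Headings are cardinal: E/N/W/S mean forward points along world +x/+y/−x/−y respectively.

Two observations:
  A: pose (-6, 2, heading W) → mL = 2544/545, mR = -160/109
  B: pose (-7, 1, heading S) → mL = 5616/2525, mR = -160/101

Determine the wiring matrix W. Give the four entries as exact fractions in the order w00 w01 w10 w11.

1 1/2 -1 0

obs A: pose=(-6,2,W) → sL=160/109, sR=32/5, mL=2544/545, mR=-160/109
obs B: pose=(-7,1,S) → sL=160/101, sR=32/25, mL=5616/2525, mR=-160/101
sensor matrix S = [[160/109, 32/5], [160/101, 32/25]]; det S = -454656/55045
solve [mL_A; mL_B] = S·[w00; w01] and [mR_A; mR_B] = S·[w10; w11]:
  w00 = 1, w01 = 1/2, w10 = -1, w11 = 0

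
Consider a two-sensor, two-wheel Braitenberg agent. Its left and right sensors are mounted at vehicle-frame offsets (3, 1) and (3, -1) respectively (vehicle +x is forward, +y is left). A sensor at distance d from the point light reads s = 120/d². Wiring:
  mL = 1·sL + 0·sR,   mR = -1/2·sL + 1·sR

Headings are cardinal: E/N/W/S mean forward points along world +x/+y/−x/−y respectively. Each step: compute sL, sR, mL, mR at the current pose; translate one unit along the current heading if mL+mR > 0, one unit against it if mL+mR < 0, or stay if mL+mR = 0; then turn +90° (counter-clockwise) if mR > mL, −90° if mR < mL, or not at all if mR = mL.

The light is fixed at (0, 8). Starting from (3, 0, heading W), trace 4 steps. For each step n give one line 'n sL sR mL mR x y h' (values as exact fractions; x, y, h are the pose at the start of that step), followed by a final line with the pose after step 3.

n=0: pose=(3,0,W); sL=40/27, sR=120/49; mL=40/27, mR=2260/1323; mL+mR=4220/1323 → advance +1; mR−mL=100/441 → turn +1·90°
n=1: pose=(2,0,S); sL=12/13, sR=60/61; mL=12/13, mR=414/793; mL+mR=1146/793 → advance +1; mR−mL=-318/793 → turn -1·90°
n=2: pose=(2,-1,W); sL=120/101, sR=24/13; mL=120/101, mR=1644/1313; mL+mR=3204/1313 → advance +1; mR−mL=84/1313 → turn +1·90°
n=3: pose=(1,-1,S); sL=30/37, sR=5/6; mL=30/37, mR=95/222; mL+mR=275/222 → advance +1; mR−mL=-85/222 → turn -1·90°

0 40/27 120/49 40/27 2260/1323 3 0 W
1 12/13 60/61 12/13 414/793 2 0 S
2 120/101 24/13 120/101 1644/1313 2 -1 W
3 30/37 5/6 30/37 95/222 1 -1 S
final 1 -2 W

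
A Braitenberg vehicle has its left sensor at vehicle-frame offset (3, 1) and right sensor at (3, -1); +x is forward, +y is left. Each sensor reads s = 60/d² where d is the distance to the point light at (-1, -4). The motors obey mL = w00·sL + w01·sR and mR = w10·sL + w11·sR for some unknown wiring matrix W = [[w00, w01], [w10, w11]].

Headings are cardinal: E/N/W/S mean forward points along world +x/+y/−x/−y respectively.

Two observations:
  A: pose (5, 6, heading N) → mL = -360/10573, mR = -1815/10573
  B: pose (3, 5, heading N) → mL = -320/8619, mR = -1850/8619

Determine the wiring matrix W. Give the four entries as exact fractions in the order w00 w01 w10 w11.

obs A: pose=(5,6,N) → sL=30/97, sR=30/109, mL=-360/10573, mR=-1815/10573
obs B: pose=(3,5,N) → sL=20/51, sR=60/169, mL=-320/8619, mR=-1850/8619
sensor matrix S = [[30/97, 30/109], [20/51, 60/169]]; det S = 56800/30376229
solve [mL_A; mL_B] = S·[w00; w01] and [mR_A; mR_B] = S·[w10; w11]:
  w00 = -1, w01 = 1, w10 = -1, w11 = 1/2

-1 1 -1 1/2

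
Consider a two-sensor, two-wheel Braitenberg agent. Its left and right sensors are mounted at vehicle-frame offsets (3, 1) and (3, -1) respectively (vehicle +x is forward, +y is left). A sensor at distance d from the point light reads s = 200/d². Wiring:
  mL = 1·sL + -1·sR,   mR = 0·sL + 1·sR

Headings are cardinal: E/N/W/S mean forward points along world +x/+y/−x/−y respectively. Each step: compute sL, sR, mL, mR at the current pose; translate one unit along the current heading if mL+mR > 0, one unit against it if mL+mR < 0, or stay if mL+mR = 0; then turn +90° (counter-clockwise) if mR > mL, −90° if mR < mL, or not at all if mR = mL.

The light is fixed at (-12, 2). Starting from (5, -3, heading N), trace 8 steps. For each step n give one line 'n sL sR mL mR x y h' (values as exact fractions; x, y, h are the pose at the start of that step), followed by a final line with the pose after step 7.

n=0: pose=(5,-3,N); sL=10/13, sR=25/41; mL=85/533, mR=25/41; mL+mR=10/13 → advance +1; mR−mL=240/533 → turn +1·90°
n=1: pose=(5,-2,W); sL=200/221, sR=40/41; mL=-640/9061, mR=40/41; mL+mR=200/221 → advance +1; mR−mL=9480/9061 → turn +1·90°
n=2: pose=(4,-2,S); sL=100/169, sR=100/137; mL=-3200/23153, mR=100/137; mL+mR=100/169 → advance +1; mR−mL=20100/23153 → turn +1·90°
n=3: pose=(4,-3,E); sL=200/377, sR=200/397; mL=4000/149669, mR=200/397; mL+mR=200/377 → advance +1; mR−mL=71400/149669 → turn +1·90°
n=4: pose=(5,-3,N); sL=10/13, sR=25/41; mL=85/533, mR=25/41; mL+mR=10/13 → advance +1; mR−mL=240/533 → turn +1·90°
n=5: pose=(5,-2,W); sL=200/221, sR=40/41; mL=-640/9061, mR=40/41; mL+mR=200/221 → advance +1; mR−mL=9480/9061 → turn +1·90°
n=6: pose=(4,-2,S); sL=100/169, sR=100/137; mL=-3200/23153, mR=100/137; mL+mR=100/169 → advance +1; mR−mL=20100/23153 → turn +1·90°
n=7: pose=(4,-3,E); sL=200/377, sR=200/397; mL=4000/149669, mR=200/397; mL+mR=200/377 → advance +1; mR−mL=71400/149669 → turn +1·90°

0 10/13 25/41 85/533 25/41 5 -3 N
1 200/221 40/41 -640/9061 40/41 5 -2 W
2 100/169 100/137 -3200/23153 100/137 4 -2 S
3 200/377 200/397 4000/149669 200/397 4 -3 E
4 10/13 25/41 85/533 25/41 5 -3 N
5 200/221 40/41 -640/9061 40/41 5 -2 W
6 100/169 100/137 -3200/23153 100/137 4 -2 S
7 200/377 200/397 4000/149669 200/397 4 -3 E
final 5 -3 N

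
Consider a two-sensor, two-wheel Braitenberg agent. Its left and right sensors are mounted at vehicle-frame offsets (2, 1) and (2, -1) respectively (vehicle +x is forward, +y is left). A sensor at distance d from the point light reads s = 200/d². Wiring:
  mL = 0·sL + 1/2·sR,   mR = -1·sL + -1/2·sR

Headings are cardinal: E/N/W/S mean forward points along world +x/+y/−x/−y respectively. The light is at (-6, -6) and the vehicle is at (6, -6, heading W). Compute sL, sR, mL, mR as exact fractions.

200/101 200/101 100/101 -300/101

left sensor world pos  = (4, -7); dL² = 101
right sensor world pos = (4, -5); dR² = 101
sL = 200/101 = 200/101
sR = 200/101 = 200/101
mL = 0·sL + 1/2·sR = 100/101
mR = -1·sL + -1/2·sR = -300/101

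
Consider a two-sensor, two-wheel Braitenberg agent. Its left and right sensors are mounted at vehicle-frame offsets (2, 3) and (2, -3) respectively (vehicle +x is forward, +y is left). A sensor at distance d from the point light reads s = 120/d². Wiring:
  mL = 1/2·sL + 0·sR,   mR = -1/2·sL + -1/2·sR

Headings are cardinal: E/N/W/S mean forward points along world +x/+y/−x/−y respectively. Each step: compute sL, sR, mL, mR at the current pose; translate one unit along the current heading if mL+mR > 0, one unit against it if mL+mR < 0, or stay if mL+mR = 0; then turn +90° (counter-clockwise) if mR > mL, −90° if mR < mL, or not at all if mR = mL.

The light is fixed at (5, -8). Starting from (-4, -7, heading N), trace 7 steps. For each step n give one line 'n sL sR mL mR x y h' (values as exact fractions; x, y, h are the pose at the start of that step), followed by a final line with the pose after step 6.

n=0: pose=(-4,-7,N); sL=40/51, sR=8/3; mL=20/51, mR=-88/51; mL+mR=-4/3 → advance -1; mR−mL=-36/17 → turn -1·90°
n=1: pose=(-4,-8,E); sL=60/29, sR=60/29; mL=30/29, mR=-60/29; mL+mR=-30/29 → advance -1; mR−mL=-90/29 → turn -1·90°
n=2: pose=(-5,-8,S); sL=120/53, sR=120/173; mL=60/53, mR=-13560/9169; mL+mR=-60/173 → advance -1; mR−mL=-23940/9169 → turn -1·90°
n=3: pose=(-5,-7,W); sL=30/37, sR=3/4; mL=15/37, mR=-231/296; mL+mR=-3/8 → advance -1; mR−mL=-351/296 → turn -1·90°
n=4: pose=(-4,-7,N); sL=40/51, sR=8/3; mL=20/51, mR=-88/51; mL+mR=-4/3 → advance -1; mR−mL=-36/17 → turn -1·90°
n=5: pose=(-4,-8,E); sL=60/29, sR=60/29; mL=30/29, mR=-60/29; mL+mR=-30/29 → advance -1; mR−mL=-90/29 → turn -1·90°
n=6: pose=(-5,-8,S); sL=120/53, sR=120/173; mL=60/53, mR=-13560/9169; mL+mR=-60/173 → advance -1; mR−mL=-23940/9169 → turn -1·90°

0 40/51 8/3 20/51 -88/51 -4 -7 N
1 60/29 60/29 30/29 -60/29 -4 -8 E
2 120/53 120/173 60/53 -13560/9169 -5 -8 S
3 30/37 3/4 15/37 -231/296 -5 -7 W
4 40/51 8/3 20/51 -88/51 -4 -7 N
5 60/29 60/29 30/29 -60/29 -4 -8 E
6 120/53 120/173 60/53 -13560/9169 -5 -8 S
final -5 -7 W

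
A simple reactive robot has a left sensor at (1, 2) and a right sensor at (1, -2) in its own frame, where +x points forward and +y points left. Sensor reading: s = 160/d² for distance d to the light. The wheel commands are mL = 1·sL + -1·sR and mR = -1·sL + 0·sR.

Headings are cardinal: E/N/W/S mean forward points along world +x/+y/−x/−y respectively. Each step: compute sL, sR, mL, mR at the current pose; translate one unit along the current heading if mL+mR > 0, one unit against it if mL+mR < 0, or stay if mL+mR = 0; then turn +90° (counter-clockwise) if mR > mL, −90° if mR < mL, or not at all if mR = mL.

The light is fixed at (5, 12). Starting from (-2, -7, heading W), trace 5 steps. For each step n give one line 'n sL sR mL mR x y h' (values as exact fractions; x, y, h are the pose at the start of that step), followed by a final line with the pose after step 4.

n=0: pose=(-2,-7,W); sL=32/101, sR=160/353; mL=-4864/35653, mR=-32/101; mL+mR=-160/353 → advance -1; mR−mL=-6432/35653 → turn -1·90°
n=1: pose=(-1,-7,N); sL=40/97, sR=8/17; mL=-96/1649, mR=-40/97; mL+mR=-8/17 → advance -1; mR−mL=-584/1649 → turn -1·90°
n=2: pose=(-1,-8,E); sL=160/349, sR=160/509; mL=25600/177641, mR=-160/349; mL+mR=-160/509 → advance -1; mR−mL=-107040/177641 → turn -1·90°
n=3: pose=(-2,-8,S); sL=80/233, sR=80/261; mL=2240/60813, mR=-80/233; mL+mR=-80/261 → advance -1; mR−mL=-23120/60813 → turn -1·90°
n=4: pose=(-2,-7,W); sL=32/101, sR=160/353; mL=-4864/35653, mR=-32/101; mL+mR=-160/353 → advance -1; mR−mL=-6432/35653 → turn -1·90°

0 32/101 160/353 -4864/35653 -32/101 -2 -7 W
1 40/97 8/17 -96/1649 -40/97 -1 -7 N
2 160/349 160/509 25600/177641 -160/349 -1 -8 E
3 80/233 80/261 2240/60813 -80/233 -2 -8 S
4 32/101 160/353 -4864/35653 -32/101 -2 -7 W
final -1 -7 N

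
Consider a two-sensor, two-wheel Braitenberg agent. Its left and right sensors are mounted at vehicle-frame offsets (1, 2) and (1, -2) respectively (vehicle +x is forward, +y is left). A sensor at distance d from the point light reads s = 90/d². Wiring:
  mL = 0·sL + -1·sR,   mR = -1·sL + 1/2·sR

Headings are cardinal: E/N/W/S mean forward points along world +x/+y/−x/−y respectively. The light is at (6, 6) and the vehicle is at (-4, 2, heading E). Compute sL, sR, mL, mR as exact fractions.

left sensor world pos  = (-3, 4); dL² = 85
right sensor world pos = (-3, 0); dR² = 117
sL = 90/85 = 18/17
sR = 90/117 = 10/13
mL = 0·sL + -1·sR = -10/13
mR = -1·sL + 1/2·sR = -149/221

18/17 10/13 -10/13 -149/221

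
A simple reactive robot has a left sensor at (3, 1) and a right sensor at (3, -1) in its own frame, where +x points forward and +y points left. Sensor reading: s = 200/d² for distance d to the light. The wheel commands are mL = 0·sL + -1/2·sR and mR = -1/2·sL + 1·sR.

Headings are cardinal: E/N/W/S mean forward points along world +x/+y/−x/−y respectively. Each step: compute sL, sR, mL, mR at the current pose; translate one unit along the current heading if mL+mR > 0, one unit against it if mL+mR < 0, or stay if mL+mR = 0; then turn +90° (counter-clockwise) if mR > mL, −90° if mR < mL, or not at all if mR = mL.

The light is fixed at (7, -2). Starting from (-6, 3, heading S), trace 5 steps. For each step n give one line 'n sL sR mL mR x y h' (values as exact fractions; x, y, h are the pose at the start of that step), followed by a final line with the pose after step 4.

0 50/37 1 -1/2 12/37 -6 3 S
1 200/149 8/5 -4/5 692/745 -6 4 E
2 4/5 100/101 -50/101 298/505 -5 4 N
3 200/261 200/289 -100/289 23300/75429 -5 5 W
4 50/29 5/4 -5/8 45/116 -4 5 S
final -4 6 E

n=0: pose=(-6,3,S); sL=50/37, sR=1; mL=-1/2, mR=12/37; mL+mR=-13/74 → advance -1; mR−mL=61/74 → turn +1·90°
n=1: pose=(-6,4,E); sL=200/149, sR=8/5; mL=-4/5, mR=692/745; mL+mR=96/745 → advance +1; mR−mL=1288/745 → turn +1·90°
n=2: pose=(-5,4,N); sL=4/5, sR=100/101; mL=-50/101, mR=298/505; mL+mR=48/505 → advance +1; mR−mL=548/505 → turn +1·90°
n=3: pose=(-5,5,W); sL=200/261, sR=200/289; mL=-100/289, mR=23300/75429; mL+mR=-2800/75429 → advance -1; mR−mL=49400/75429 → turn +1·90°
n=4: pose=(-4,5,S); sL=50/29, sR=5/4; mL=-5/8, mR=45/116; mL+mR=-55/232 → advance -1; mR−mL=235/232 → turn +1·90°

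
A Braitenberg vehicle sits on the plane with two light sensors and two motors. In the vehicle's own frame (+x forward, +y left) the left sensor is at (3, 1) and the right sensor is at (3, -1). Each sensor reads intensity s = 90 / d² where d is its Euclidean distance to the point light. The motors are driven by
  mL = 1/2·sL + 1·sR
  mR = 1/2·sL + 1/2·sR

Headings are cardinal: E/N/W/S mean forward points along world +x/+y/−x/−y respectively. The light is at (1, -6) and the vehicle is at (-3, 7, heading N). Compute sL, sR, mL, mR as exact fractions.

left sensor world pos  = (-4, 10); dL² = 281
right sensor world pos = (-2, 10); dR² = 265
sL = 90/281 = 90/281
sR = 90/265 = 18/53
mL = 1/2·sL + 1·sR = 7443/14893
mR = 1/2·sL + 1/2·sR = 4914/14893

90/281 18/53 7443/14893 4914/14893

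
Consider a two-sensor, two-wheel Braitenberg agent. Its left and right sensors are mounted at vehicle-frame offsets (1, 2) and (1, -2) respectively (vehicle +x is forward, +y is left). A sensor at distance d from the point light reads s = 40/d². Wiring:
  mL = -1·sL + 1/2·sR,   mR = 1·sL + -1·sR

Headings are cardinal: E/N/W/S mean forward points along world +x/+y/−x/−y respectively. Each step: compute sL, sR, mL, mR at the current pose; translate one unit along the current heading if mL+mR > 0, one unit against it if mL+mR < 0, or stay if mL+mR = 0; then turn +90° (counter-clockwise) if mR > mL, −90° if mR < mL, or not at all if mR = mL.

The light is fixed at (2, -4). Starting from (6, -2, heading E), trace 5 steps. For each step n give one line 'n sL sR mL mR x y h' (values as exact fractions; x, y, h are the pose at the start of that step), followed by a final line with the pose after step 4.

0 40/41 8/5 -36/205 -128/205 6 -2 E
1 20/13 20 110/13 -240/13 5 -2 S
2 8 40/29 -212/29 192/29 5 -1 W
3 1 5 3/2 -4 6 -1 S
4 40/13 8/9 -308/117 256/117 6 0 W
final 7 0 S

n=0: pose=(6,-2,E); sL=40/41, sR=8/5; mL=-36/205, mR=-128/205; mL+mR=-4/5 → advance -1; mR−mL=-92/205 → turn -1·90°
n=1: pose=(5,-2,S); sL=20/13, sR=20; mL=110/13, mR=-240/13; mL+mR=-10 → advance -1; mR−mL=-350/13 → turn -1·90°
n=2: pose=(5,-1,W); sL=8, sR=40/29; mL=-212/29, mR=192/29; mL+mR=-20/29 → advance -1; mR−mL=404/29 → turn +1·90°
n=3: pose=(6,-1,S); sL=1, sR=5; mL=3/2, mR=-4; mL+mR=-5/2 → advance -1; mR−mL=-11/2 → turn -1·90°
n=4: pose=(6,0,W); sL=40/13, sR=8/9; mL=-308/117, mR=256/117; mL+mR=-4/9 → advance -1; mR−mL=188/39 → turn +1·90°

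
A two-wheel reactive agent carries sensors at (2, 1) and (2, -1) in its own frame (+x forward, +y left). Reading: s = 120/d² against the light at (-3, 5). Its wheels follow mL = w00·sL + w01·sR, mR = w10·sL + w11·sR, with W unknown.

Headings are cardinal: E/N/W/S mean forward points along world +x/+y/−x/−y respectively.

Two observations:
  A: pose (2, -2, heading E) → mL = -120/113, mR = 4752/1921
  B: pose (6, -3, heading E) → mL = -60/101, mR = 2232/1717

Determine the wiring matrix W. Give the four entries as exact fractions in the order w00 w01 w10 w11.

obs A: pose=(2,-2,E) → sL=24/17, sR=120/113, mL=-120/113, mR=4752/1921
obs B: pose=(6,-3,E) → sL=12/17, sR=60/101, mL=-60/101, mR=2232/1717
sensor matrix S = [[24/17, 120/113], [12/17, 60/101]]; det S = 17280/194021
solve [mL_A; mL_B] = S·[w00; w01] and [mR_A; mR_B] = S·[w10; w11]:
  w00 = 0, w01 = -1, w10 = 1, w11 = 1

0 -1 1 1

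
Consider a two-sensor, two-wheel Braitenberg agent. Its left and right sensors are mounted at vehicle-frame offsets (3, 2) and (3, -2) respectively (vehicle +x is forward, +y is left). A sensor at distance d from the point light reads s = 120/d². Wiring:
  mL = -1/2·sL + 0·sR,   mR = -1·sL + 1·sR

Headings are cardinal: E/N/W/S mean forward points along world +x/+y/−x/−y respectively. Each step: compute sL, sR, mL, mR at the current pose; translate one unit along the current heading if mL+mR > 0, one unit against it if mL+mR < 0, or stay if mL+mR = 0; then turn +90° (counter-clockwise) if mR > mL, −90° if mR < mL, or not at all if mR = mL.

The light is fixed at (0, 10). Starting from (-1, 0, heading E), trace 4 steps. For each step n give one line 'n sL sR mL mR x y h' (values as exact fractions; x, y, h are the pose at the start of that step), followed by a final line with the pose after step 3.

0 30/17 30/37 -15/17 -600/629 -1 0 E
1 120/169 24/37 -60/169 -384/6253 -2 0 S
2 12/5 60/61 -6/5 -432/305 -2 1 E
3 24/29 120/169 -12/29 -576/4901 -3 1 S
final -3 2 E

n=0: pose=(-1,0,E); sL=30/17, sR=30/37; mL=-15/17, mR=-600/629; mL+mR=-1155/629 → advance -1; mR−mL=-45/629 → turn -1·90°
n=1: pose=(-2,0,S); sL=120/169, sR=24/37; mL=-60/169, mR=-384/6253; mL+mR=-2604/6253 → advance -1; mR−mL=1836/6253 → turn +1·90°
n=2: pose=(-2,1,E); sL=12/5, sR=60/61; mL=-6/5, mR=-432/305; mL+mR=-798/305 → advance -1; mR−mL=-66/305 → turn -1·90°
n=3: pose=(-3,1,S); sL=24/29, sR=120/169; mL=-12/29, mR=-576/4901; mL+mR=-2604/4901 → advance -1; mR−mL=1452/4901 → turn +1·90°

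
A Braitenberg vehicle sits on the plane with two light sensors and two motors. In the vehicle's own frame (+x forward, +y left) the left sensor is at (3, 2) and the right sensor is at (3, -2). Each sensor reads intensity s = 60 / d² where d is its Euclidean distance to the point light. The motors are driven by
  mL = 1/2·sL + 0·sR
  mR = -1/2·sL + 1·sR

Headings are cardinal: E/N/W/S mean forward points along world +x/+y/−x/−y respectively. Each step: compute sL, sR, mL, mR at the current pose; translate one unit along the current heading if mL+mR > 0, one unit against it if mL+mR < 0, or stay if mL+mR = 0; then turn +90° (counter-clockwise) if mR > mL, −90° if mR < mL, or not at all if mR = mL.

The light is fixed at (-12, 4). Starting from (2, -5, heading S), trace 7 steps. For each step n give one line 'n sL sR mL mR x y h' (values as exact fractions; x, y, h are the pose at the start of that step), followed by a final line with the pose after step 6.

n=0: pose=(2,-5,S); sL=3/20, sR=5/24; mL=3/40, mR=2/15; mL+mR=5/24 → advance +1; mR−mL=7/120 → turn +1·90°
n=1: pose=(2,-6,E); sL=60/353, sR=60/433; mL=30/353, mR=8190/152849; mL+mR=60/433 → advance +1; mR−mL=-4800/152849 → turn -1·90°
n=2: pose=(3,-6,S); sL=30/229, sR=30/169; mL=15/229, mR=4335/38701; mL+mR=30/169 → advance +1; mR−mL=1800/38701 → turn +1·90°
n=3: pose=(3,-7,E); sL=4/27, sR=60/493; mL=2/27, mR=634/13311; mL+mR=60/493 → advance +1; mR−mL=-352/13311 → turn -1·90°
n=4: pose=(4,-7,S); sL=3/26, sR=15/98; mL=3/52, mR=243/2548; mL+mR=15/98 → advance +1; mR−mL=24/637 → turn +1·90°
n=5: pose=(4,-8,E); sL=60/461, sR=60/557; mL=30/461, mR=10950/256777; mL+mR=60/557 → advance +1; mR−mL=-5760/256777 → turn -1·90°
n=6: pose=(5,-8,S); sL=30/293, sR=2/15; mL=15/293, mR=361/4395; mL+mR=2/15 → advance +1; mR−mL=136/4395 → turn +1·90°

0 3/20 5/24 3/40 2/15 2 -5 S
1 60/353 60/433 30/353 8190/152849 2 -6 E
2 30/229 30/169 15/229 4335/38701 3 -6 S
3 4/27 60/493 2/27 634/13311 3 -7 E
4 3/26 15/98 3/52 243/2548 4 -7 S
5 60/461 60/557 30/461 10950/256777 4 -8 E
6 30/293 2/15 15/293 361/4395 5 -8 S
final 5 -9 E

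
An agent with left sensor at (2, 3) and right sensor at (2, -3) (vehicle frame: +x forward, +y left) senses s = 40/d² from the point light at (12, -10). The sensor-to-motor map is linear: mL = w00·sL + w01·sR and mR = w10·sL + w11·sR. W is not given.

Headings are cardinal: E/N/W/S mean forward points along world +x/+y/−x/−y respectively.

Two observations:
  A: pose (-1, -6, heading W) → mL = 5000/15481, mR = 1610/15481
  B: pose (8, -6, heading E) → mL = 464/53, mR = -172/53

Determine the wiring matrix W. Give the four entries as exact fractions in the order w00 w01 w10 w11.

obs A: pose=(-1,-6,W) → sL=20/113, sR=20/137, mL=5000/15481, mR=1610/15481
obs B: pose=(8,-6,E) → sL=40/53, sR=8, mL=464/53, mR=-172/53
sensor matrix S = [[20/113, 20/137], [40/53, 8]]; det S = 1071360/820493
solve [mL_A; mL_B] = S·[w00; w01] and [mR_A; mR_B] = S·[w10; w11]:
  w00 = 1, w01 = 1, w10 = 1, w11 = -1/2

1 1 1 -1/2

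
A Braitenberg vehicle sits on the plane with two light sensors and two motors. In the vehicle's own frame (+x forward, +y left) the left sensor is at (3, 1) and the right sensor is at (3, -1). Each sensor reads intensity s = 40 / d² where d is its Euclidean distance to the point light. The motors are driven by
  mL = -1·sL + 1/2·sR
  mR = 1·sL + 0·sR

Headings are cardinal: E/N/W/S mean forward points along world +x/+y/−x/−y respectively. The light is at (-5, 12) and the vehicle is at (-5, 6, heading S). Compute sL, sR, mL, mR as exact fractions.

left sensor world pos  = (-4, 3); dL² = 82
right sensor world pos = (-6, 3); dR² = 82
sL = 40/82 = 20/41
sR = 40/82 = 20/41
mL = -1·sL + 1/2·sR = -10/41
mR = 1·sL + 0·sR = 20/41

20/41 20/41 -10/41 20/41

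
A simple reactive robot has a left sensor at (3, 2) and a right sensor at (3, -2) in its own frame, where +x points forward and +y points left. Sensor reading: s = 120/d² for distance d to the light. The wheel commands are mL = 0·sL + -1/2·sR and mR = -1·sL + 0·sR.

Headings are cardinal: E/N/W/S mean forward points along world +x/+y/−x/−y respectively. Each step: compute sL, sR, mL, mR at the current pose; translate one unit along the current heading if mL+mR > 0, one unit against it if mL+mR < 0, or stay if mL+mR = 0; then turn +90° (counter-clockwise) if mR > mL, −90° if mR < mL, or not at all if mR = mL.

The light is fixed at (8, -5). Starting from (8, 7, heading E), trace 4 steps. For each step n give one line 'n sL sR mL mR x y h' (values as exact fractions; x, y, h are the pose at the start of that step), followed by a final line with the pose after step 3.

0 24/41 120/109 -60/109 -24/41 8 7 E
1 60/41 4/3 -2/3 -60/41 7 7 S
2 120/137 120/241 -60/241 -120/137 7 8 W
3 6/13 6/13 -3/13 -6/13 8 8 N
final 8 7 E

n=0: pose=(8,7,E); sL=24/41, sR=120/109; mL=-60/109, mR=-24/41; mL+mR=-5076/4469 → advance -1; mR−mL=-156/4469 → turn -1·90°
n=1: pose=(7,7,S); sL=60/41, sR=4/3; mL=-2/3, mR=-60/41; mL+mR=-262/123 → advance -1; mR−mL=-98/123 → turn -1·90°
n=2: pose=(7,8,W); sL=120/137, sR=120/241; mL=-60/241, mR=-120/137; mL+mR=-37140/33017 → advance -1; mR−mL=-20700/33017 → turn -1·90°
n=3: pose=(8,8,N); sL=6/13, sR=6/13; mL=-3/13, mR=-6/13; mL+mR=-9/13 → advance -1; mR−mL=-3/13 → turn -1·90°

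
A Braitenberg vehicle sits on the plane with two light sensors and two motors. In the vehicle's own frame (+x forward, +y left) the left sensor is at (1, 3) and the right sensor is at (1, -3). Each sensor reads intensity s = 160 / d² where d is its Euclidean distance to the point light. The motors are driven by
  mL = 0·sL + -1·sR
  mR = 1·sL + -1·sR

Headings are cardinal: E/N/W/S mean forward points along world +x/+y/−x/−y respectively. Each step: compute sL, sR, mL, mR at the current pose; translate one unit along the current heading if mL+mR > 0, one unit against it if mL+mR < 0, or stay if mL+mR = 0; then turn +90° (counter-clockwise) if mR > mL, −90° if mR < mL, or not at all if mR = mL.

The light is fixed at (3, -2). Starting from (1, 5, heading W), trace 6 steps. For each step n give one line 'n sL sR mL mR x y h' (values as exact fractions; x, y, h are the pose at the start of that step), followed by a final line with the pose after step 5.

n=0: pose=(1,5,W); sL=32/5, sR=160/109; mL=-160/109, mR=2688/545; mL+mR=1888/545 → advance +1; mR−mL=32/5 → turn +1·90°
n=1: pose=(0,5,S); sL=40/9, sR=20/9; mL=-20/9, mR=20/9; mL+mR=0 → advance +0; mR−mL=40/9 → turn +1·90°
n=2: pose=(0,5,E); sL=20/13, sR=8; mL=-8, mR=-84/13; mL+mR=-188/13 → advance -1; mR−mL=20/13 → turn +1·90°
n=3: pose=(-1,5,N); sL=160/113, sR=32/13; mL=-32/13, mR=-1536/1469; mL+mR=-5152/1469 → advance -1; mR−mL=160/113 → turn +1·90°
n=4: pose=(-1,4,W); sL=80/17, sR=80/53; mL=-80/53, mR=2880/901; mL+mR=1520/901 → advance +1; mR−mL=80/17 → turn +1·90°
n=5: pose=(-2,4,S); sL=160/29, sR=160/89; mL=-160/89, mR=9600/2581; mL+mR=4960/2581 → advance +1; mR−mL=160/29 → turn +1·90°

0 32/5 160/109 -160/109 2688/545 1 5 W
1 40/9 20/9 -20/9 20/9 0 5 S
2 20/13 8 -8 -84/13 0 5 E
3 160/113 32/13 -32/13 -1536/1469 -1 5 N
4 80/17 80/53 -80/53 2880/901 -1 4 W
5 160/29 160/89 -160/89 9600/2581 -2 4 S
final -2 3 E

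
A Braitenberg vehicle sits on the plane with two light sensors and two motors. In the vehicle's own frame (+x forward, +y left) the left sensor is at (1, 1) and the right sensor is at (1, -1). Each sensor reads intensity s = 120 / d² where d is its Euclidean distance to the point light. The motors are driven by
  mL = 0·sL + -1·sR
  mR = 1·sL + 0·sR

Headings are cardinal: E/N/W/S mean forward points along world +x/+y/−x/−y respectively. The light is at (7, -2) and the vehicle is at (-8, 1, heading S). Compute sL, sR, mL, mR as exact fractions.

3/5 6/13 -6/13 3/5

left sensor world pos  = (-7, 0); dL² = 200
right sensor world pos = (-9, 0); dR² = 260
sL = 120/200 = 3/5
sR = 120/260 = 6/13
mL = 0·sL + -1·sR = -6/13
mR = 1·sL + 0·sR = 3/5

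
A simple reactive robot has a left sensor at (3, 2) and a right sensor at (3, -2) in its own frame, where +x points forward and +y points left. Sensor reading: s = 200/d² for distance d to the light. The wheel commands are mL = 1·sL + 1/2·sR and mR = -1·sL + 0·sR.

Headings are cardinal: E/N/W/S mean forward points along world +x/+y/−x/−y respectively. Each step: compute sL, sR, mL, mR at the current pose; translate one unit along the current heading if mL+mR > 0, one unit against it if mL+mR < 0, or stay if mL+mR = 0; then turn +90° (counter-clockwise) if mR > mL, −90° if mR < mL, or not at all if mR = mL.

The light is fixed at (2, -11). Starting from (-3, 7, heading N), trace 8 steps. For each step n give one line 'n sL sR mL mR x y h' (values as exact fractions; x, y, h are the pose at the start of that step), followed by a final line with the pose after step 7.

n=0: pose=(-3,7,N); sL=20/49, sR=4/9; mL=278/441, mR=-20/49; mL+mR=2/9 → advance +1; mR−mL=-458/441 → turn -1·90°
n=1: pose=(-3,8,E); sL=40/89, sR=200/293; mL=20620/26077, mR=-40/89; mL+mR=100/293 → advance +1; mR−mL=-32340/26077 → turn -1·90°
n=2: pose=(-2,8,S); sL=10/13, sR=50/73; mL=1055/949, mR=-10/13; mL+mR=25/73 → advance +1; mR−mL=-1785/949 → turn -1·90°
n=3: pose=(-2,7,W); sL=40/61, sR=200/449; mL=24060/27389, mR=-40/61; mL+mR=100/449 → advance +1; mR−mL=-42020/27389 → turn -1·90°
n=4: pose=(-3,7,N); sL=20/49, sR=4/9; mL=278/441, mR=-20/49; mL+mR=2/9 → advance +1; mR−mL=-458/441 → turn -1·90°
n=5: pose=(-3,8,E); sL=40/89, sR=200/293; mL=20620/26077, mR=-40/89; mL+mR=100/293 → advance +1; mR−mL=-32340/26077 → turn -1·90°
n=6: pose=(-2,8,S); sL=10/13, sR=50/73; mL=1055/949, mR=-10/13; mL+mR=25/73 → advance +1; mR−mL=-1785/949 → turn -1·90°
n=7: pose=(-2,7,W); sL=40/61, sR=200/449; mL=24060/27389, mR=-40/61; mL+mR=100/449 → advance +1; mR−mL=-42020/27389 → turn -1·90°

0 20/49 4/9 278/441 -20/49 -3 7 N
1 40/89 200/293 20620/26077 -40/89 -3 8 E
2 10/13 50/73 1055/949 -10/13 -2 8 S
3 40/61 200/449 24060/27389 -40/61 -2 7 W
4 20/49 4/9 278/441 -20/49 -3 7 N
5 40/89 200/293 20620/26077 -40/89 -3 8 E
6 10/13 50/73 1055/949 -10/13 -2 8 S
7 40/61 200/449 24060/27389 -40/61 -2 7 W
final -3 7 N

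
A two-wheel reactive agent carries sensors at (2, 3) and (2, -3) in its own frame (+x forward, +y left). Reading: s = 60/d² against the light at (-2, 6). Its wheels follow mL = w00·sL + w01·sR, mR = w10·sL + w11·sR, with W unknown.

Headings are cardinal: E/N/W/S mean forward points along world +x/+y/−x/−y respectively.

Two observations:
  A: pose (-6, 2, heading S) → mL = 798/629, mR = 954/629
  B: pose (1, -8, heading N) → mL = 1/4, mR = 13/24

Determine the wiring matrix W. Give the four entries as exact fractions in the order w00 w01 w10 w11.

obs A: pose=(-6,2,S) → sL=60/37, sR=12/17, mL=798/629, mR=954/629
obs B: pose=(1,-8,N) → sL=5/12, sR=1/3, mL=1/4, mR=13/24
sensor matrix S = [[60/37, 12/17], [5/12, 1/3]]; det S = 155/629
solve [mL_A; mL_B] = S·[w00; w01] and [mR_A; mR_B] = S·[w10; w11]:
  w00 = 1, w01 = -1/2, w10 = 1/2, w11 = 1

1 -1/2 1/2 1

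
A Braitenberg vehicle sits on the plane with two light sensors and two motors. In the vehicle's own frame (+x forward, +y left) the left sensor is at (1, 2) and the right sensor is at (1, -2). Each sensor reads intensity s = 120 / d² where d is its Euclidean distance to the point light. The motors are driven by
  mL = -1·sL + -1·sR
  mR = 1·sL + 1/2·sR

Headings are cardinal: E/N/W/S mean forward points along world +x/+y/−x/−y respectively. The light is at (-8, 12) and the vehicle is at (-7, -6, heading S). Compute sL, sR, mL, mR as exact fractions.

12/37 60/181 -4392/6697 3282/6697

left sensor world pos  = (-5, -7); dL² = 370
right sensor world pos = (-9, -7); dR² = 362
sL = 120/370 = 12/37
sR = 120/362 = 60/181
mL = -1·sL + -1·sR = -4392/6697
mR = 1·sL + 1/2·sR = 3282/6697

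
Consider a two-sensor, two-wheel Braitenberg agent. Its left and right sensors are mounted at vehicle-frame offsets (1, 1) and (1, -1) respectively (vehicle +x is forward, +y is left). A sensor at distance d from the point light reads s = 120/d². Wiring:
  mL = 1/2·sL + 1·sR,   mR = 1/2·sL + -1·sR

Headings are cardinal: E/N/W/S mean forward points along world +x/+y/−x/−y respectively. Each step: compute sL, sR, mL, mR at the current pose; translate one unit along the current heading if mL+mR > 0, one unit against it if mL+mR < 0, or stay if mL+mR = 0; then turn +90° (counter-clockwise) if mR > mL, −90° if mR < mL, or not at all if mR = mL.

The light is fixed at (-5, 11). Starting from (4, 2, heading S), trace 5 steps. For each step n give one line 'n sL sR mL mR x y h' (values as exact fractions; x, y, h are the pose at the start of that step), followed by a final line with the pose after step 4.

0 3/5 30/41 423/410 -177/410 4 2 S
1 24/37 24/29 1236/1073 -540/1073 4 1 W
2 12/13 20/27 422/351 -98/351 3 1 N
3 24/29 120/181 5652/5249 -1308/5249 3 2 E
4 3/5 30/41 423/410 -177/410 4 2 S
final 4 1 W

n=0: pose=(4,2,S); sL=3/5, sR=30/41; mL=423/410, mR=-177/410; mL+mR=3/5 → advance +1; mR−mL=-60/41 → turn -1·90°
n=1: pose=(4,1,W); sL=24/37, sR=24/29; mL=1236/1073, mR=-540/1073; mL+mR=24/37 → advance +1; mR−mL=-48/29 → turn -1·90°
n=2: pose=(3,1,N); sL=12/13, sR=20/27; mL=422/351, mR=-98/351; mL+mR=12/13 → advance +1; mR−mL=-40/27 → turn -1·90°
n=3: pose=(3,2,E); sL=24/29, sR=120/181; mL=5652/5249, mR=-1308/5249; mL+mR=24/29 → advance +1; mR−mL=-240/181 → turn -1·90°
n=4: pose=(4,2,S); sL=3/5, sR=30/41; mL=423/410, mR=-177/410; mL+mR=3/5 → advance +1; mR−mL=-60/41 → turn -1·90°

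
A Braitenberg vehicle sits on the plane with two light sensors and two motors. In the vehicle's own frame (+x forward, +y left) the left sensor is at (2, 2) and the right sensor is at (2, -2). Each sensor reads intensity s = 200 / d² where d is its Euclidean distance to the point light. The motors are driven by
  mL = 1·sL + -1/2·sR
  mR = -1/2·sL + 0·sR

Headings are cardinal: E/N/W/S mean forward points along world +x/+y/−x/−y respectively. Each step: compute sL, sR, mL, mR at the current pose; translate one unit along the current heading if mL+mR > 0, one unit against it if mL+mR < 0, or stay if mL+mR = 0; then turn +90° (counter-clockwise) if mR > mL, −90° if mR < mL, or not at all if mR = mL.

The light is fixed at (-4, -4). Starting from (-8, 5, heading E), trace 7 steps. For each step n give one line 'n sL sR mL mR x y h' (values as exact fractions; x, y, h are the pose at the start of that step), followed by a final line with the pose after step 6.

n=0: pose=(-8,5,E); sL=8/5, sR=200/53; mL=-76/265, mR=-4/5; mL+mR=-288/265 → advance -1; mR−mL=-136/265 → turn -1·90°
n=1: pose=(-9,5,S); sL=100/29, sR=100/49; mL=3450/1421, mR=-50/29; mL+mR=1000/1421 → advance +1; mR−mL=-5900/1421 → turn -1·90°
n=2: pose=(-9,4,W); sL=40/17, sR=200/149; mL=4260/2533, mR=-20/17; mL+mR=1280/2533 → advance +1; mR−mL=-7240/2533 → turn -1·90°
n=3: pose=(-10,4,N); sL=50/41, sR=50/29; mL=425/1189, mR=-25/41; mL+mR=-300/1189 → advance -1; mR−mL=-1150/1189 → turn -1·90°
n=4: pose=(-10,3,E); sL=200/97, sR=200/41; mL=-1500/3977, mR=-100/97; mL+mR=-5600/3977 → advance -1; mR−mL=-2600/3977 → turn -1·90°
n=5: pose=(-11,3,S); sL=4, sR=100/53; mL=162/53, mR=-2; mL+mR=56/53 → advance +1; mR−mL=-268/53 → turn -1·90°
n=6: pose=(-11,2,W); sL=200/97, sR=40/29; mL=3860/2813, mR=-100/97; mL+mR=960/2813 → advance +1; mR−mL=-6760/2813 → turn -1·90°

0 8/5 200/53 -76/265 -4/5 -8 5 E
1 100/29 100/49 3450/1421 -50/29 -9 5 S
2 40/17 200/149 4260/2533 -20/17 -9 4 W
3 50/41 50/29 425/1189 -25/41 -10 4 N
4 200/97 200/41 -1500/3977 -100/97 -10 3 E
5 4 100/53 162/53 -2 -11 3 S
6 200/97 40/29 3860/2813 -100/97 -11 2 W
final -12 2 N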